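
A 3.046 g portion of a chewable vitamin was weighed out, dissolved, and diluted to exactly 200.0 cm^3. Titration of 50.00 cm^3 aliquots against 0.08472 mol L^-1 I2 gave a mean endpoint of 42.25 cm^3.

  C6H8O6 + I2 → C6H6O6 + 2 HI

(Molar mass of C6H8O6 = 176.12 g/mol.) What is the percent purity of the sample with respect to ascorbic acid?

82.78 %

n(I2) per titration = 0.04225 × 0.08472 = 3.579 × 10^-3 mol
n(C6H8O6) in each aliquot = 3.579 × 10^-3 mol (1:1 ratio)
n(C6H8O6) in the whole flask = 3.579 × 10^-3 × 200.0/50.00 = 0.01432 mol
mass of C6H8O6 = 0.01432 × 176.12 = 2.522 g
% C6H8O6 = 2.522 / 3.046 × 100 = 82.78 %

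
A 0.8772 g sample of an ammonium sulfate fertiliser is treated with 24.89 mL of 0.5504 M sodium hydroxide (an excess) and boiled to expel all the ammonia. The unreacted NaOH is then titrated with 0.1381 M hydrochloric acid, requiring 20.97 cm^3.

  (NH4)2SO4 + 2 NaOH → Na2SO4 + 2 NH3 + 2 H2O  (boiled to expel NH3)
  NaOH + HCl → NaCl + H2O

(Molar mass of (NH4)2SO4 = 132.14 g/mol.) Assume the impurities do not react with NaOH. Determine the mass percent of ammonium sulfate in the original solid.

81.37 %

n(NaOH) added = 0.02489 × 0.5504 = 0.01370 mol
n(HCl) used in back-titration = 0.02097 × 0.1381 = 2.896 × 10^-3 mol
n(NaOH) left over = 2.896 × 10^-3 mol (1:1 ratio)
n(NaOH) consumed by analyte = 0.01370 − 2.896 × 10^-3 = 0.01080 mol
From the 1:2 ratio, n((NH4)2SO4) = 1/2 × 0.01080 = 5.402 × 10^-3 mol
mass of (NH4)2SO4 = 5.402 × 10^-3 × 132.14 = 0.7138 g
% (NH4)2SO4 = 0.7138 / 0.8772 × 100 = 81.37 %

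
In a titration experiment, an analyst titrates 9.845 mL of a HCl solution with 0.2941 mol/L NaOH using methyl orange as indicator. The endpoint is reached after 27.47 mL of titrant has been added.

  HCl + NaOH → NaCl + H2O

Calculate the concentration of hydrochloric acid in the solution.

n(NaOH) = 0.02747 L × 0.2941 mol/L = 8.079 × 10^-3 mol
n(HCl) = 8.079 × 10^-3 mol (1:1 mole ratio)
[HCl] = 8.079 × 10^-3 mol / 0.009845 L = 0.8206 mol/L

0.8206 mol/L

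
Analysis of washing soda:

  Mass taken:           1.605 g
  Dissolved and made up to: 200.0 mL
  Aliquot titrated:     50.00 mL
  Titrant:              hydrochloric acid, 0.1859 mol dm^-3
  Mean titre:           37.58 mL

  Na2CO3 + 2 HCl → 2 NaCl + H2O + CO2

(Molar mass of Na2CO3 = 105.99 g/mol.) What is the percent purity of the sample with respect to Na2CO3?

92.27 %

n(HCl) per titration = 0.03758 × 0.1859 = 6.986 × 10^-3 mol
From the 1:2 ratio, n(Na2CO3) in each aliquot = 1/2 × 6.986 × 10^-3 = 3.493 × 10^-3 mol
n(Na2CO3) in the whole flask = 3.493 × 10^-3 × 200.0/50.00 = 0.01397 mol
mass of Na2CO3 = 0.01397 × 105.99 = 1.481 g
% Na2CO3 = 1.481 / 1.605 × 100 = 92.27 %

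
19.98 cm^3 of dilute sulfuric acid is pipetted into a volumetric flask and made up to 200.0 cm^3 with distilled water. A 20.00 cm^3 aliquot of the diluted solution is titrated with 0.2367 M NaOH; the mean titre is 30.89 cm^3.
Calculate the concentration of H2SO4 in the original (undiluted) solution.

H2SO4 + 2 NaOH → Na2SO4 + 2 H2O
n(NaOH) = 0.03089 × 0.2367 = 7.312 × 10^-3 mol
From the 1:2 ratio, n(H2SO4) in the aliquot = 1/2 × 7.312 × 10^-3 = 3.656 × 10^-3 mol
[H2SO4]_dilute = 3.656 × 10^-3 / 0.02000 = 0.1828 mol/L
Dilution factor = 200.0 / 19.98 = 10.01
[H2SO4]_stock = 0.1828 × 10.01 = 1.830 mol/L

1.830 M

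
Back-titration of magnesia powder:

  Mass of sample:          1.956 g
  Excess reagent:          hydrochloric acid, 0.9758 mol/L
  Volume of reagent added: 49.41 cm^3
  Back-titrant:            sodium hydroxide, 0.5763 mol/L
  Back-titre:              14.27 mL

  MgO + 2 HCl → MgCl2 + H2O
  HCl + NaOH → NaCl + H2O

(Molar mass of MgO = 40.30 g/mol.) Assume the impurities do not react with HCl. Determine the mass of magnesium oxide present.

0.8058 g

n(HCl) added = 0.04941 × 0.9758 = 0.04821 mol
n(NaOH) used in back-titration = 0.01427 × 0.5763 = 8.224 × 10^-3 mol
n(HCl) left over = 8.224 × 10^-3 mol (1:1 ratio)
n(HCl) consumed by analyte = 0.04821 − 8.224 × 10^-3 = 0.03999 mol
From the 1:2 ratio, n(MgO) = 1/2 × 0.03999 = 0.02000 mol
mass of MgO = 0.02000 × 40.30 = 0.8058 g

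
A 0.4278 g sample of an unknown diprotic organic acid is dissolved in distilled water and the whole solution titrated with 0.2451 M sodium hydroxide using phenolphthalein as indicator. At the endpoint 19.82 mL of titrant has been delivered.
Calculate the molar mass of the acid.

176.1 g/mol

n(NaOH) = 0.01982 L × 0.2451 mol/L = 4.858 × 10^-3 mol
From the 1:2 ratio, n(H2A) = 1/2 × 4.858 × 10^-3 = 2.429 × 10^-3 mol
M = m / n = 0.4278 g / 2.429 × 10^-3 mol = 176.1 g/mol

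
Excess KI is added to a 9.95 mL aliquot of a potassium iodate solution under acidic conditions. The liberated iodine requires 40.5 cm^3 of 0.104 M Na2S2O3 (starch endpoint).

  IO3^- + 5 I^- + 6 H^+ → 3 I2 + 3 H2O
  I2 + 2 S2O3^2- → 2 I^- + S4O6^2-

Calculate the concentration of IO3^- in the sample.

0.0706 M

n(S2O3^2-) = 0.0405 × 0.104 = 4.21 × 10^-3 mol
n(I2) = n(S2O3^2-)/2 = 2.11 × 10^-3 mol
From the 1:3 ratio, n(IO3^-) in the aliquot = 1/3 × 2.11 × 10^-3 = 7.02 × 10^-4 mol
[IO3^-] = 7.02 × 10^-4 / 0.00995 = 0.0706 mol/L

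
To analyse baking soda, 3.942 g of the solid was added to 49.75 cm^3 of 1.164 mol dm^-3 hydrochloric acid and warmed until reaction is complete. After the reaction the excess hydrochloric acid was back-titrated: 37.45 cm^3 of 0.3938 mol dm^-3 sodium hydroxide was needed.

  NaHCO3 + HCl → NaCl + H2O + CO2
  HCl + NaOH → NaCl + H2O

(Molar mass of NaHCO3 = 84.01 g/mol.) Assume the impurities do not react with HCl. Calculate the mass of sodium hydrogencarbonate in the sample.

3.626 g

n(HCl) added = 0.04975 × 1.164 = 0.05791 mol
n(NaOH) used in back-titration = 0.03745 × 0.3938 = 0.01475 mol
n(HCl) left over = 0.01475 mol (1:1 ratio)
n(HCl) consumed by analyte = 0.05791 − 0.01475 = 0.04316 mol
n(NaHCO3) = 0.04316 mol (1:1 ratio)
mass of NaHCO3 = 0.04316 × 84.01 = 3.626 g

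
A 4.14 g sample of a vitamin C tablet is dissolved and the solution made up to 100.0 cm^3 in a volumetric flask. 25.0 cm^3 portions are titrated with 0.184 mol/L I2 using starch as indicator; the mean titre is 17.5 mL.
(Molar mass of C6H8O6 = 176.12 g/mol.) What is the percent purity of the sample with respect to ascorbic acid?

54.8 %

C6H8O6 + I2 → C6H6O6 + 2 HI
n(I2) per titration = 0.0175 × 0.184 = 3.22 × 10^-3 mol
n(C6H8O6) in each aliquot = 3.22 × 10^-3 mol (1:1 ratio)
n(C6H8O6) in the whole flask = 3.22 × 10^-3 × 100.0/25.0 = 0.0129 mol
mass of C6H8O6 = 0.0129 × 176.12 = 2.27 g
% C6H8O6 = 2.27 / 4.14 × 100 = 54.8 %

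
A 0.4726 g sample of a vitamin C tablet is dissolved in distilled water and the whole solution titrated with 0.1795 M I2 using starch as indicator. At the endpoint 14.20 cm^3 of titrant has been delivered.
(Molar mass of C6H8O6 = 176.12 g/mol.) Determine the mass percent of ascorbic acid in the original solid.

C6H8O6 + I2 → C6H6O6 + 2 HI
n(I2) = 0.01420 L × 0.1795 mol/L = 2.549 × 10^-3 mol
n(C6H8O6) = 2.549 × 10^-3 mol (1:1 ratio)
mass of C6H8O6 = 2.549 × 10^-3 × 176.12 g/mol = 0.4489 g
% C6H8O6 = 0.4489 / 0.4726 × 100 = 94.99 %

94.99 %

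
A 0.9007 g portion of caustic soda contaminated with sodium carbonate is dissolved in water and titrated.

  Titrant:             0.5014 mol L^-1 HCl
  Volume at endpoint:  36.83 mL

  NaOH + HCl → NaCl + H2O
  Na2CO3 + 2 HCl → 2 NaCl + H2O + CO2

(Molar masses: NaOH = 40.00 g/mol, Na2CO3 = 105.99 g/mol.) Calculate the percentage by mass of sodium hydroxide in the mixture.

26.63 %

n(HCl) = 0.03683 × 0.5014 = 0.01847 mol
Let x = n(NaOH), y = n(Na2CO3).
Titrant: 1x + 2y = 0.01847;  mass: 40.00x + 105.99y = 0.9007
Solving, x = 5.997 × 10^-3 mol, y = 6.235 × 10^-3 mol
mass of NaOH = 5.997 × 10^-3 × 40.00 = 0.2399 g
% NaOH = 0.2399 / 0.9007 × 100 = 26.63 %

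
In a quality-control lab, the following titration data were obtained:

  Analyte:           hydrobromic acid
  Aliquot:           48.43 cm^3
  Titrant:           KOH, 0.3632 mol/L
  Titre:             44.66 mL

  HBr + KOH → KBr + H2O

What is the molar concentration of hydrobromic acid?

n(KOH) = 0.04466 L × 0.3632 mol/L = 0.01622 mol
n(HBr) = 0.01622 mol (1:1 mole ratio)
[HBr] = 0.01622 mol / 0.04843 L = 0.3349 mol/L

0.3349 mol/L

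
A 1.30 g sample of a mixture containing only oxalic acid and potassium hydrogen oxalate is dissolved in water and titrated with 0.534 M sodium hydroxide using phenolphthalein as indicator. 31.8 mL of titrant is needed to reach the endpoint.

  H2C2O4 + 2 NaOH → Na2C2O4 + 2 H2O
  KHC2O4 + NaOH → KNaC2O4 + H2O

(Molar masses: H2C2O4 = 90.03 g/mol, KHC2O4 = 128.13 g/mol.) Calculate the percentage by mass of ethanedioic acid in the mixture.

n(NaOH) = 0.0318 × 0.534 = 0.0170 mol
Let x = n(H2C2O4), y = n(KHC2O4).
Titrant: 2x + 1y = 0.0170;  mass: 90.03x + 128.13y = 1.30
Solving, x = 5.27 × 10^-3 mol, y = 6.44 × 10^-3 mol
mass of H2C2O4 = 5.27 × 10^-3 × 90.03 = 0.474 g
% H2C2O4 = 0.474 / 1.30 × 100 = 36.5 %

36.5 %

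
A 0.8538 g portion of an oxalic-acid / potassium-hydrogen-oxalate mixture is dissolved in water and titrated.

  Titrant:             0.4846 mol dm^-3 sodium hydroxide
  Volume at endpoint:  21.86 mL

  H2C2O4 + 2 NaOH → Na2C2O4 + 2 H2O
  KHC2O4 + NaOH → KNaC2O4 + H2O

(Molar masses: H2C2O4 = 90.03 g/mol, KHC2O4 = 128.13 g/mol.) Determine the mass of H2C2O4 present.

0.2727 g

n(NaOH) = 0.02186 × 0.4846 = 0.01059 mol
Let x = n(H2C2O4), y = n(KHC2O4).
Titrant: 2x + 1y = 0.01059;  mass: 90.03x + 128.13y = 0.8538
Solving, x = 3.029 × 10^-3 mol, y = 4.535 × 10^-3 mol
mass of H2C2O4 = 3.029 × 10^-3 × 90.03 = 0.2727 g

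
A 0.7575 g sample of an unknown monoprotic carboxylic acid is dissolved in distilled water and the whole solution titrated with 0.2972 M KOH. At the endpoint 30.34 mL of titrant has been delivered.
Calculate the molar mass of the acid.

84.01 g/mol

n(KOH) = 0.03034 L × 0.2972 mol/L = 9.017 × 10^-3 mol
n(HA) = 9.017 × 10^-3 mol (1:1 ratio)
M = m / n = 0.7575 g / 9.017 × 10^-3 mol = 84.01 g/mol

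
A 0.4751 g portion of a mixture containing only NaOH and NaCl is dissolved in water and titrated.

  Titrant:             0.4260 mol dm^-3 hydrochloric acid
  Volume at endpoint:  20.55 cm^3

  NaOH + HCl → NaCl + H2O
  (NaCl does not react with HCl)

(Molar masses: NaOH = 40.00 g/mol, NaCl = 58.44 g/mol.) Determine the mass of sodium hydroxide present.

0.3502 g

n(HCl) = 0.02055 × 0.4260 = 8.754 × 10^-3 mol
Let x = n(NaOH), y = n(NaCl).
Titrant: 1x = 8.754 × 10^-3;  mass: 40.00x + 58.44y = 0.4751
Solving, x = 8.754 × 10^-3 mol, y = 2.138 × 10^-3 mol
mass of NaOH = 8.754 × 10^-3 × 40.00 = 0.3502 g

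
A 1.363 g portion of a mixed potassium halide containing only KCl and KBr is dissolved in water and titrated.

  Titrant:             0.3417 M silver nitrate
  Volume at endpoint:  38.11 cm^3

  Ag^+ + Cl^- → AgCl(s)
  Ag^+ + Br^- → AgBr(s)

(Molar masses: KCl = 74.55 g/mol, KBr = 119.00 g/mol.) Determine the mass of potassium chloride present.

n(AgNO3) = 0.03811 × 0.3417 = 0.01302 mol
Let x = n(KCl), y = n(KBr).
Titrant: 1x + 1y = 0.01302;  mass: 74.55x + 119.00y = 1.363
Solving, x = 4.199 × 10^-3 mol, y = 8.823 × 10^-3 mol
mass of KCl = 4.199 × 10^-3 × 74.55 = 0.3130 g

0.3130 g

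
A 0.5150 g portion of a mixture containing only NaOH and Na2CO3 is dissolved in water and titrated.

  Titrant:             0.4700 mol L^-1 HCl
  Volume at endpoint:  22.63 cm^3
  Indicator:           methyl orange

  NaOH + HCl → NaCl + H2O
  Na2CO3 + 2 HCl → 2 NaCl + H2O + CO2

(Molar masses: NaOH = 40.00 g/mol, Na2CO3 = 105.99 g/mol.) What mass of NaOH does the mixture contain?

0.1498 g

n(HCl) = 0.02263 × 0.4700 = 0.01064 mol
Let x = n(NaOH), y = n(Na2CO3).
Titrant: 1x + 2y = 0.01064;  mass: 40.00x + 105.99y = 0.5150
Solving, x = 3.745 × 10^-3 mol, y = 3.446 × 10^-3 mol
mass of NaOH = 3.745 × 10^-3 × 40.00 = 0.1498 g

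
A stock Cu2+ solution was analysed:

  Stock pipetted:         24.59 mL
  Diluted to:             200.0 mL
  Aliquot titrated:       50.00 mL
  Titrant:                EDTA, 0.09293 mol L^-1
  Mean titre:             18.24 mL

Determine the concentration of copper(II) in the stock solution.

Cu^2+ + EDTA^4- → [Cu(EDTA)]^2-
n(EDTA) = 0.01824 × 0.09293 = 1.695 × 10^-3 mol
n(Cu2+) in the aliquot = 1.695 × 10^-3 mol (1:1 ratio)
[Cu2+]_dilute = 1.695 × 10^-3 / 0.05000 = 0.03390 mol/L
Dilution factor = 200.0 / 24.59 = 8.133
[Cu2+]_stock = 0.03390 × 8.133 = 0.2757 mol/L

0.2757 mol/L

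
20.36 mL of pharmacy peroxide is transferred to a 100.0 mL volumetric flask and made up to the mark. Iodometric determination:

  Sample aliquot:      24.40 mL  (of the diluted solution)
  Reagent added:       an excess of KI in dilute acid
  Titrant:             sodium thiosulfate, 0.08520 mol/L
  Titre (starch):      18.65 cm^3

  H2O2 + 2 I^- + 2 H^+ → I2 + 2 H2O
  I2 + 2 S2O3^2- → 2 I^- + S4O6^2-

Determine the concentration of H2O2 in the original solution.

n(S2O3^2-) = 0.01865 × 0.08520 = 1.589 × 10^-3 mol
n(I2) = n(S2O3^2-)/2 = 7.945 × 10^-4 mol
n(H2O2) in the aliquot = 7.945 × 10^-4 mol (1:1 ratio)
[H2O2]_dilute = 7.945 × 10^-4 / 0.02440 = 0.03256 mol/L
[H2O2]_original = 0.03256 × 100.0/20.36 = 0.1599 mol/L

0.1599 mol/L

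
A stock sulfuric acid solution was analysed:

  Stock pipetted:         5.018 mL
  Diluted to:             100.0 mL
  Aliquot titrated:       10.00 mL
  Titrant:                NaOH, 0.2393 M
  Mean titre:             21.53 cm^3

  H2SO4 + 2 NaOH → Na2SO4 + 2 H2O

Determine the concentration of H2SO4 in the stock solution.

5.134 M

n(NaOH) = 0.02153 × 0.2393 = 5.152 × 10^-3 mol
From the 1:2 ratio, n(H2SO4) in the aliquot = 1/2 × 5.152 × 10^-3 = 2.576 × 10^-3 mol
[H2SO4]_dilute = 2.576 × 10^-3 / 0.01000 = 0.2576 mol/L
Dilution factor = 100.0 / 5.018 = 19.93
[H2SO4]_stock = 0.2576 × 19.93 = 5.134 mol/L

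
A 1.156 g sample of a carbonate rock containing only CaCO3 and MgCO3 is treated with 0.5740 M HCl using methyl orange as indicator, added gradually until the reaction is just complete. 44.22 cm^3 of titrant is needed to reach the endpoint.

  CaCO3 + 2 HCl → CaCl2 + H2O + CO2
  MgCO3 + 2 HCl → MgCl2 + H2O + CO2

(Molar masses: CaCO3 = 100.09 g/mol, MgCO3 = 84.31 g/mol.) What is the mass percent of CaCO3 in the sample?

47.19 %

n(HCl) = 0.04422 × 0.5740 = 0.02538 mol
Let x = n(CaCO3), y = n(MgCO3).
Titrant: 2x + 2y = 0.02538;  mass: 100.09x + 84.31y = 1.156
Solving, x = 5.451 × 10^-3 mol, y = 7.241 × 10^-3 mol
mass of CaCO3 = 5.451 × 10^-3 × 100.09 = 0.5455 g
% CaCO3 = 0.5455 / 1.156 × 100 = 47.19 %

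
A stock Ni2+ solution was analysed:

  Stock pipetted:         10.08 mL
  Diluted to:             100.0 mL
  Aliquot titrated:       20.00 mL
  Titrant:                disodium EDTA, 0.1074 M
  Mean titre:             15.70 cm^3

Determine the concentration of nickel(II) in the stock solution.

Ni^2+ + EDTA^4- → [Ni(EDTA)]^2-
n(EDTA) = 0.01570 × 0.1074 = 1.686 × 10^-3 mol
n(Ni2+) in the aliquot = 1.686 × 10^-3 mol (1:1 ratio)
[Ni2+]_dilute = 1.686 × 10^-3 / 0.02000 = 0.08431 mol/L
Dilution factor = 100.0 / 10.08 = 9.921
[Ni2+]_stock = 0.08431 × 9.921 = 0.8364 mol/L

0.8364 M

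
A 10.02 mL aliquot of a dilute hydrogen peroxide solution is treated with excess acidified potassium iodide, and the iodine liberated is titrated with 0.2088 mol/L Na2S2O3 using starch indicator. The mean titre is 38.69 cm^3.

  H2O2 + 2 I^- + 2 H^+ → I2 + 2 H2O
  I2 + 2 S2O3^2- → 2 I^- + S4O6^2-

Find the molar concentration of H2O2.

0.4031 mol/L

n(S2O3^2-) = 0.03869 × 0.2088 = 8.078 × 10^-3 mol
n(I2) = n(S2O3^2-)/2 = 4.039 × 10^-3 mol
n(H2O2) in the aliquot = 4.039 × 10^-3 mol (1:1 ratio)
[H2O2] = 4.039 × 10^-3 / 0.01002 = 0.4031 mol/L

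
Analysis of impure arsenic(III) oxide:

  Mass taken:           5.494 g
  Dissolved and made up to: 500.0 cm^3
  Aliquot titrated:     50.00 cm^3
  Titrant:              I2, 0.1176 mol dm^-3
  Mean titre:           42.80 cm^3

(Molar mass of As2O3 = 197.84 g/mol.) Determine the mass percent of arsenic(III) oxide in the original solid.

As2O3 + 2 I2 + 2 H2O → As2O5 + 4 HI
n(I2) per titration = 0.04280 × 0.1176 = 5.033 × 10^-3 mol
From the 1:2 ratio, n(As2O3) in each aliquot = 1/2 × 5.033 × 10^-3 = 2.517 × 10^-3 mol
n(As2O3) in the whole flask = 2.517 × 10^-3 × 500.0/50.00 = 0.02517 mol
mass of As2O3 = 0.02517 × 197.84 = 4.979 g
% As2O3 = 4.979 / 5.494 × 100 = 90.62 %

90.62 %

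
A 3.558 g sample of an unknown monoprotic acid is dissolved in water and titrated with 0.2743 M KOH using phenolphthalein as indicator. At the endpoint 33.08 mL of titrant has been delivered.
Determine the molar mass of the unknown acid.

n(KOH) = 0.03308 L × 0.2743 mol/L = 9.074 × 10^-3 mol
n(HA) = 9.074 × 10^-3 mol (1:1 ratio)
M = m / n = 3.558 g / 9.074 × 10^-3 mol = 392.1 g/mol

392.1 g/mol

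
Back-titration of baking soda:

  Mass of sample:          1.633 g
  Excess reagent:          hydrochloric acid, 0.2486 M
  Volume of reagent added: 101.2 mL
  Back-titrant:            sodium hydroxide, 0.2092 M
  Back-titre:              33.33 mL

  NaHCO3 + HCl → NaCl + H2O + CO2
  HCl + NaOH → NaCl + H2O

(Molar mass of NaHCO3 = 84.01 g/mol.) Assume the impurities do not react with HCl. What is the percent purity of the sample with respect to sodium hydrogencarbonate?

n(HCl) added = 0.1012 × 0.2486 = 0.02516 mol
n(NaOH) used in back-titration = 0.03333 × 0.2092 = 6.973 × 10^-3 mol
n(HCl) left over = 6.973 × 10^-3 mol (1:1 ratio)
n(HCl) consumed by analyte = 0.02516 − 6.973 × 10^-3 = 0.01819 mol
n(NaHCO3) = 0.01819 mol (1:1 ratio)
mass of NaHCO3 = 0.01819 × 84.01 = 1.528 g
% NaHCO3 = 1.528 / 1.633 × 100 = 93.56 %

93.56 %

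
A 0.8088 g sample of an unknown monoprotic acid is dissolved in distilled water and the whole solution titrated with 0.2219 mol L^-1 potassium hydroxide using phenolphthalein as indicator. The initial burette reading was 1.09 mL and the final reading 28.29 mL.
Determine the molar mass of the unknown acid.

n(KOH) = 0.02720 L × 0.2219 mol/L = 6.036 × 10^-3 mol
n(HA) = 6.036 × 10^-3 mol (1:1 ratio)
M = m / n = 0.8088 g / 6.036 × 10^-3 mol = 134.0 g/mol

134.0 g/mol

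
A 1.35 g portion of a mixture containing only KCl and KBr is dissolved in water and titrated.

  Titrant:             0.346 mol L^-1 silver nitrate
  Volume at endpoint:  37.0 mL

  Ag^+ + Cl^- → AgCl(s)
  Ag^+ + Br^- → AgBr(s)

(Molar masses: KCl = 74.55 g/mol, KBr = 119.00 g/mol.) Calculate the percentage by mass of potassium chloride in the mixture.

n(AgNO3) = 0.0370 × 0.346 = 0.0128 mol
Let x = n(KCl), y = n(KBr).
Titrant: 1x + 1y = 0.0128;  mass: 74.55x + 119.00y = 1.35
Solving, x = 3.90 × 10^-3 mol, y = 8.90 × 10^-3 mol
mass of KCl = 3.90 × 10^-3 × 74.55 = 0.291 g
% KCl = 0.291 / 1.35 × 100 = 21.5 %

21.5 %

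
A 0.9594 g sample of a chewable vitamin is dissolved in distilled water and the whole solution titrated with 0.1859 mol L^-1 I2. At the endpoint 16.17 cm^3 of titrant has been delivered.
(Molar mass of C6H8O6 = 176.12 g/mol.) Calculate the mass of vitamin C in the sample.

C6H8O6 + I2 → C6H6O6 + 2 HI
n(I2) = 0.01617 L × 0.1859 mol/L = 3.006 × 10^-3 mol
n(C6H8O6) = 3.006 × 10^-3 mol (1:1 ratio)
mass of C6H8O6 = 3.006 × 10^-3 × 176.12 g/mol = 0.5294 g

0.5294 g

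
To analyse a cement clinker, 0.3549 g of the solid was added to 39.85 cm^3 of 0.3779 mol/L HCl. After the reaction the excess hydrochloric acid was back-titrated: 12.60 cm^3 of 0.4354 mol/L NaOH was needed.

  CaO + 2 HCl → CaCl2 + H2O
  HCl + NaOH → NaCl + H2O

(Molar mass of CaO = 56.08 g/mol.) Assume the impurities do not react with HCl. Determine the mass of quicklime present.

0.2684 g

n(HCl) added = 0.03985 × 0.3779 = 0.01506 mol
n(NaOH) used in back-titration = 0.01260 × 0.4354 = 5.486 × 10^-3 mol
n(HCl) left over = 5.486 × 10^-3 mol (1:1 ratio)
n(HCl) consumed by analyte = 0.01506 − 5.486 × 10^-3 = 9.573 × 10^-3 mol
From the 1:2 ratio, n(CaO) = 1/2 × 9.573 × 10^-3 = 4.787 × 10^-3 mol
mass of CaO = 4.787 × 10^-3 × 56.08 = 0.2684 g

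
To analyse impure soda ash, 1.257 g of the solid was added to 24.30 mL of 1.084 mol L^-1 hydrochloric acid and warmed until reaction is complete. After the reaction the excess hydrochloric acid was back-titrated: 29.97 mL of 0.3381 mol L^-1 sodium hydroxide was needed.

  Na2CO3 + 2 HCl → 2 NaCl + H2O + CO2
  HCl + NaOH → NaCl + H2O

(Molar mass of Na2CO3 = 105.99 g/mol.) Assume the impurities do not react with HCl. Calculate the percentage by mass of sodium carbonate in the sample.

n(HCl) added = 0.02430 × 1.084 = 0.02634 mol
n(NaOH) used in back-titration = 0.02997 × 0.3381 = 0.01013 mol
n(HCl) left over = 0.01013 mol (1:1 ratio)
n(HCl) consumed by analyte = 0.02634 − 0.01013 = 0.01621 mol
From the 1:2 ratio, n(Na2CO3) = 1/2 × 0.01621 = 8.104 × 10^-3 mol
mass of Na2CO3 = 8.104 × 10^-3 × 105.99 = 0.8590 g
% Na2CO3 = 0.8590 / 1.257 × 100 = 68.33 %

68.33 %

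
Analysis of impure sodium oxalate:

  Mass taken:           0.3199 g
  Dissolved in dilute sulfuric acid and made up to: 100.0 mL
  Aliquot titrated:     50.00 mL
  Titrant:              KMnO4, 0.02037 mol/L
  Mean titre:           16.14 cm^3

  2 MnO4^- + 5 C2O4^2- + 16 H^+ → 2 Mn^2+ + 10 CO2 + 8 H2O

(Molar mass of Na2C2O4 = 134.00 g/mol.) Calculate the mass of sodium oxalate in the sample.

0.2203 g

n(KMnO4) per titration = 0.01614 × 0.02037 = 3.288 × 10^-4 mol
From the 5:2 ratio, n(Na2C2O4) in each aliquot = 5/2 × 3.288 × 10^-4 = 8.219 × 10^-4 mol
n(Na2C2O4) in the whole flask = 8.219 × 10^-4 × 100.0/50.00 = 1.644 × 10^-3 mol
mass of Na2C2O4 = 1.644 × 10^-3 × 134.00 = 0.2203 g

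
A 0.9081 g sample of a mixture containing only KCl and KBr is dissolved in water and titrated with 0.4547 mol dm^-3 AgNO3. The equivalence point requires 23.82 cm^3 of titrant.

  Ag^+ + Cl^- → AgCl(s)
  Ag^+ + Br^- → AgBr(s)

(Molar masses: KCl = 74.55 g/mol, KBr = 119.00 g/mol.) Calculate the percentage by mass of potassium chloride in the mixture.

70.33 %

n(AgNO3) = 0.02382 × 0.4547 = 0.01083 mol
Let x = n(KCl), y = n(KBr).
Titrant: 1x + 1y = 0.01083;  mass: 74.55x + 119.00y = 0.9081
Solving, x = 8.567 × 10^-3 mol, y = 2.264 × 10^-3 mol
mass of KCl = 8.567 × 10^-3 × 74.55 = 0.6386 g
% KCl = 0.6386 / 0.9081 × 100 = 70.33 %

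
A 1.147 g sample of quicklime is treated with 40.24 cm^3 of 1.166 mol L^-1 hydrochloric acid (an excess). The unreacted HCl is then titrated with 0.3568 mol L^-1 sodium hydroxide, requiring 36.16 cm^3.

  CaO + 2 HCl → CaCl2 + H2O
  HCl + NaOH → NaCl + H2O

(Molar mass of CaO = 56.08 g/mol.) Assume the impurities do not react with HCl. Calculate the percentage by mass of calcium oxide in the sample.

n(HCl) added = 0.04024 × 1.166 = 0.04692 mol
n(NaOH) used in back-titration = 0.03616 × 0.3568 = 0.01290 mol
n(HCl) left over = 0.01290 mol (1:1 ratio)
n(HCl) consumed by analyte = 0.04692 − 0.01290 = 0.03402 mol
From the 1:2 ratio, n(CaO) = 1/2 × 0.03402 = 0.01701 mol
mass of CaO = 0.01701 × 56.08 = 0.9539 g
% CaO = 0.9539 / 1.147 × 100 = 83.16 %

83.16 %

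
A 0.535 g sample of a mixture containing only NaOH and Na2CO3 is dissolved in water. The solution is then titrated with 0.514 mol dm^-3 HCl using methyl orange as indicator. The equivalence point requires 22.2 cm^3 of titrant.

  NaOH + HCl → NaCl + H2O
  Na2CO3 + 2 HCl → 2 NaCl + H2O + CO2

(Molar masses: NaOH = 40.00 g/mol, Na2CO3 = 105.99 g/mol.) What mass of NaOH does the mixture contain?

n(HCl) = 0.0222 × 0.514 = 0.0114 mol
Let x = n(NaOH), y = n(Na2CO3).
Titrant: 1x + 2y = 0.0114;  mass: 40.00x + 105.99y = 0.535
Solving, x = 5.36 × 10^-3 mol, y = 3.02 × 10^-3 mol
mass of NaOH = 5.36 × 10^-3 × 40.00 = 0.215 g

0.215 g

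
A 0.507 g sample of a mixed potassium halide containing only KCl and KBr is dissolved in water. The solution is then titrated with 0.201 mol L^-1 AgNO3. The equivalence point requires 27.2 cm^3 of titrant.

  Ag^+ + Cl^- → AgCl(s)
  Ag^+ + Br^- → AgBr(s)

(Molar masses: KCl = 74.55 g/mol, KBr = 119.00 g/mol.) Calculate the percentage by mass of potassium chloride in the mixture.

47.5 %

n(AgNO3) = 0.0272 × 0.201 = 5.47 × 10^-3 mol
Let x = n(KCl), y = n(KBr).
Titrant: 1x + 1y = 5.47 × 10^-3;  mass: 74.55x + 119.00y = 0.507
Solving, x = 3.23 × 10^-3 mol, y = 2.24 × 10^-3 mol
mass of KCl = 3.23 × 10^-3 × 74.55 = 0.241 g
% KCl = 0.241 / 0.507 × 100 = 47.5 %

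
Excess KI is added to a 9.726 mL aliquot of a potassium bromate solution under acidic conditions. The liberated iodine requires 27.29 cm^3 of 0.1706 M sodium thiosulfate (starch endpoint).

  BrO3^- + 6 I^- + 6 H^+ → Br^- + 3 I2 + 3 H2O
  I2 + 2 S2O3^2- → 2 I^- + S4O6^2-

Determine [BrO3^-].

0.07978 M

n(S2O3^2-) = 0.02729 × 0.1706 = 4.656 × 10^-3 mol
n(I2) = n(S2O3^2-)/2 = 2.328 × 10^-3 mol
From the 1:3 ratio, n(BrO3^-) in the aliquot = 1/3 × 2.328 × 10^-3 = 7.759 × 10^-4 mol
[BrO3^-] = 7.759 × 10^-4 / 0.009726 = 0.07978 mol/L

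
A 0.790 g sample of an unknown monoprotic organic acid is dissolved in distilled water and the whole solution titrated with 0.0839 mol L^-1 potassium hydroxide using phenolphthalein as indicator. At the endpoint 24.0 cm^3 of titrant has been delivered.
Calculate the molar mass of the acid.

392 g/mol

n(KOH) = 0.0240 L × 0.0839 mol/L = 2.01 × 10^-3 mol
n(HA) = 2.01 × 10^-3 mol (1:1 ratio)
M = m / n = 0.790 g / 2.01 × 10^-3 mol = 392 g/mol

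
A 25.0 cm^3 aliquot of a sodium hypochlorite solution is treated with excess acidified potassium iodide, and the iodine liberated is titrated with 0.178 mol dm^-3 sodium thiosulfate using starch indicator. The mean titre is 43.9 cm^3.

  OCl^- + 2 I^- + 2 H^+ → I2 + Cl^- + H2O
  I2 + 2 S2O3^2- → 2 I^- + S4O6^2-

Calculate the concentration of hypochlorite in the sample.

n(S2O3^2-) = 0.0439 × 0.178 = 7.81 × 10^-3 mol
n(I2) = n(S2O3^2-)/2 = 3.91 × 10^-3 mol
n(OCl^-) in the aliquot = 3.91 × 10^-3 mol (1:1 ratio)
[OCl^-] = 3.91 × 10^-3 / 0.0250 = 0.156 mol/L

0.156 mol/L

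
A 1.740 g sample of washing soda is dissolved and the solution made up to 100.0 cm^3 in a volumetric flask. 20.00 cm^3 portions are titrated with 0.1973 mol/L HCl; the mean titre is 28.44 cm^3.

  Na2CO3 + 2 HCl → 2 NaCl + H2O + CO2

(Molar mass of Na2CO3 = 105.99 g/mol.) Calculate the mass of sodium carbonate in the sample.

n(HCl) per titration = 0.02844 × 0.1973 = 5.611 × 10^-3 mol
From the 1:2 ratio, n(Na2CO3) in each aliquot = 1/2 × 5.611 × 10^-3 = 2.806 × 10^-3 mol
n(Na2CO3) in the whole flask = 2.806 × 10^-3 × 100.0/20.00 = 0.01403 mol
mass of Na2CO3 = 0.01403 × 105.99 = 1.487 g

1.487 g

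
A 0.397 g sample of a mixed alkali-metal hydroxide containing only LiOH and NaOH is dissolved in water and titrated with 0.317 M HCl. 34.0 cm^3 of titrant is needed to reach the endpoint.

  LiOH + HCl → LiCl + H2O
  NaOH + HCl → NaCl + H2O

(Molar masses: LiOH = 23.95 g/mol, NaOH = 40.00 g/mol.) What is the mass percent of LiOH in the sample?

n(HCl) = 0.0340 × 0.317 = 0.0108 mol
Let x = n(LiOH), y = n(NaOH).
Titrant: 1x + 1y = 0.0108;  mass: 23.95x + 40.00y = 0.397
Solving, x = 2.13 × 10^-3 mol, y = 8.65 × 10^-3 mol
mass of LiOH = 2.13 × 10^-3 × 23.95 = 0.0509 g
% LiOH = 0.0509 / 0.397 × 100 = 12.8 %

12.8 %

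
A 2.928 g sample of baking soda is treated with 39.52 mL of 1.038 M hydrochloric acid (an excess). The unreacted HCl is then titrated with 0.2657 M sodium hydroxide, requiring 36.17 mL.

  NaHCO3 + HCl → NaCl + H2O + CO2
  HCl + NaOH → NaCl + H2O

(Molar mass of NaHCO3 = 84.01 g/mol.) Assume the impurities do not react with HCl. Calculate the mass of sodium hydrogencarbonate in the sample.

n(HCl) added = 0.03952 × 1.038 = 0.04102 mol
n(NaOH) used in back-titration = 0.03617 × 0.2657 = 9.610 × 10^-3 mol
n(HCl) left over = 9.610 × 10^-3 mol (1:1 ratio)
n(HCl) consumed by analyte = 0.04102 − 9.610 × 10^-3 = 0.03141 mol
n(NaHCO3) = 0.03141 mol (1:1 ratio)
mass of NaHCO3 = 0.03141 × 84.01 = 2.639 g

2.639 g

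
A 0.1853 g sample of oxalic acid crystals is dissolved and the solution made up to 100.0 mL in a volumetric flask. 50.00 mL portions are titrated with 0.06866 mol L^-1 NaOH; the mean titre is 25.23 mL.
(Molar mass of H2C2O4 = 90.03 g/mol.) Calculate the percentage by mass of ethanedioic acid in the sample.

84.17 %

H2C2O4 + 2 NaOH → Na2C2O4 + 2 H2O
n(NaOH) per titration = 0.02523 × 0.06866 = 1.732 × 10^-3 mol
From the 1:2 ratio, n(H2C2O4) in each aliquot = 1/2 × 1.732 × 10^-3 = 8.661 × 10^-4 mol
n(H2C2O4) in the whole flask = 8.661 × 10^-4 × 100.0/50.00 = 1.732 × 10^-3 mol
mass of H2C2O4 = 1.732 × 10^-3 × 90.03 = 0.1560 g
% H2C2O4 = 0.1560 / 0.1853 × 100 = 84.17 %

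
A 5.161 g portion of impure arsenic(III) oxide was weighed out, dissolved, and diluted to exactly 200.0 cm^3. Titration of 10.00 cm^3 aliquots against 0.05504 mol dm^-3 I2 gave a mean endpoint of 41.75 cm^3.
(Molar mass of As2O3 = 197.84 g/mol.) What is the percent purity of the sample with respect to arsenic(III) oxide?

88.09 %

As2O3 + 2 I2 + 2 H2O → As2O5 + 4 HI
n(I2) per titration = 0.04175 × 0.05504 = 2.298 × 10^-3 mol
From the 1:2 ratio, n(As2O3) in each aliquot = 1/2 × 2.298 × 10^-3 = 1.149 × 10^-3 mol
n(As2O3) in the whole flask = 1.149 × 10^-3 × 200.0/10.00 = 0.02298 mol
mass of As2O3 = 0.02298 × 197.84 = 4.546 g
% As2O3 = 4.546 / 5.161 × 100 = 88.09 %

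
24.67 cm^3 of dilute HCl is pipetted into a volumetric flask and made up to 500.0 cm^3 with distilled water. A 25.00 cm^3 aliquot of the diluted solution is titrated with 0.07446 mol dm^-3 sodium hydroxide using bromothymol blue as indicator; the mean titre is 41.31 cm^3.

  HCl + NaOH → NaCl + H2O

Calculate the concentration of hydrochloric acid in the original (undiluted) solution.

2.494 mol/L

n(NaOH) = 0.04131 × 0.07446 = 3.076 × 10^-3 mol
n(HCl) in the aliquot = 3.076 × 10^-3 mol (1:1 ratio)
[HCl]_dilute = 3.076 × 10^-3 / 0.02500 = 0.1230 mol/L
Dilution factor = 500.0 / 24.67 = 20.27
[HCl]_stock = 0.1230 × 20.27 = 2.494 mol/L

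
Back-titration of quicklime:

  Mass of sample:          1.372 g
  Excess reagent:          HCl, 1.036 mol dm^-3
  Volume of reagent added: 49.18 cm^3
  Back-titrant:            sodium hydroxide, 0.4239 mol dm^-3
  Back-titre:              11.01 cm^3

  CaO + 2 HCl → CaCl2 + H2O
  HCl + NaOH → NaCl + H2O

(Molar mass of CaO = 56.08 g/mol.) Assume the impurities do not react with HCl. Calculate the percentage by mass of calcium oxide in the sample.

94.59 %

n(HCl) added = 0.04918 × 1.036 = 0.05095 mol
n(NaOH) used in back-titration = 0.01101 × 0.4239 = 4.667 × 10^-3 mol
n(HCl) left over = 4.667 × 10^-3 mol (1:1 ratio)
n(HCl) consumed by analyte = 0.05095 − 4.667 × 10^-3 = 0.04628 mol
From the 1:2 ratio, n(CaO) = 1/2 × 0.04628 = 0.02314 mol
mass of CaO = 0.02314 × 56.08 = 1.298 g
% CaO = 1.298 / 1.372 × 100 = 94.59 %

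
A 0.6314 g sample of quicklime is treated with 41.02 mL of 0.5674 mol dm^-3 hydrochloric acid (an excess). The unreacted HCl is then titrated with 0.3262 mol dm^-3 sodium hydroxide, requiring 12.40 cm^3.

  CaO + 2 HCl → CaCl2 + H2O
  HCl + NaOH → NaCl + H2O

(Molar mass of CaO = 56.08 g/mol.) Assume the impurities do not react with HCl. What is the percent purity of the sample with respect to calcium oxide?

85.40 %

n(HCl) added = 0.04102 × 0.5674 = 0.02327 mol
n(NaOH) used in back-titration = 0.01240 × 0.3262 = 4.045 × 10^-3 mol
n(HCl) left over = 4.045 × 10^-3 mol (1:1 ratio)
n(HCl) consumed by analyte = 0.02327 − 4.045 × 10^-3 = 0.01923 mol
From the 1:2 ratio, n(CaO) = 1/2 × 0.01923 = 9.615 × 10^-3 mol
mass of CaO = 9.615 × 10^-3 × 56.08 = 0.5392 g
% CaO = 0.5392 / 0.6314 × 100 = 85.40 %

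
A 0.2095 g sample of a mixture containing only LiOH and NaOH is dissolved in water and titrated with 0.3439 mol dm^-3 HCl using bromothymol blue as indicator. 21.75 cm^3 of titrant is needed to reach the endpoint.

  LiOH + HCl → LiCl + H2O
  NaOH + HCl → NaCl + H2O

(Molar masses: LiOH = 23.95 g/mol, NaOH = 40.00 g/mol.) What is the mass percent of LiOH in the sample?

n(HCl) = 0.02175 × 0.3439 = 7.480 × 10^-3 mol
Let x = n(LiOH), y = n(NaOH).
Titrant: 1x + 1y = 7.480 × 10^-3;  mass: 23.95x + 40.00y = 0.2095
Solving, x = 5.588 × 10^-3 mol, y = 1.891 × 10^-3 mol
mass of LiOH = 5.588 × 10^-3 × 23.95 = 0.1338 g
% LiOH = 0.1338 / 0.2095 × 100 = 63.89 %

63.89 %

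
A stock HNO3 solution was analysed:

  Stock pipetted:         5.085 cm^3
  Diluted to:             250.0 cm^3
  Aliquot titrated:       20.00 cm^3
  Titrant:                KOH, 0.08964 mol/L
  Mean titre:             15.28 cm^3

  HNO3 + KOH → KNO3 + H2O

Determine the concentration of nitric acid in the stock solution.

n(KOH) = 0.01528 × 0.08964 = 1.370 × 10^-3 mol
n(HNO3) in the aliquot = 1.370 × 10^-3 mol (1:1 ratio)
[HNO3]_dilute = 1.370 × 10^-3 / 0.02000 = 0.06848 mol/L
Dilution factor = 250.0 / 5.085 = 49.16
[HNO3]_stock = 0.06848 × 49.16 = 3.367 mol/L

3.367 mol/L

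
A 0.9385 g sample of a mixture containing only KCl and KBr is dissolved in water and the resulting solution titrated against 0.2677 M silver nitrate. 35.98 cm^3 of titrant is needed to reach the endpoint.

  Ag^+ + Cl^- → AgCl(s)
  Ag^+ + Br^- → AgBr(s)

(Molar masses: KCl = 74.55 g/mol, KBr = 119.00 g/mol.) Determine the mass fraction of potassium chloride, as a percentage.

n(AgNO3) = 0.03598 × 0.2677 = 9.632 × 10^-3 mol
Let x = n(KCl), y = n(KBr).
Titrant: 1x + 1y = 9.632 × 10^-3;  mass: 74.55x + 119.00y = 0.9385
Solving, x = 4.672 × 10^-3 mol, y = 4.959 × 10^-3 mol
mass of KCl = 4.672 × 10^-3 × 74.55 = 0.3483 g
% KCl = 0.3483 / 0.9385 × 100 = 37.12 %

37.12 %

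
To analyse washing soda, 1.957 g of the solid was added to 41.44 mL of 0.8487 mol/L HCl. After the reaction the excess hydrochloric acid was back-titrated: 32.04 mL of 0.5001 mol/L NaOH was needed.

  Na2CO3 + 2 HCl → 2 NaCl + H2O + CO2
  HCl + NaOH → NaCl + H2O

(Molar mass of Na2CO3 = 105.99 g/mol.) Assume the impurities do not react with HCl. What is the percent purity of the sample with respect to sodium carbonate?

51.85 %

n(HCl) added = 0.04144 × 0.8487 = 0.03517 mol
n(NaOH) used in back-titration = 0.03204 × 0.5001 = 0.01602 mol
n(HCl) left over = 0.01602 mol (1:1 ratio)
n(HCl) consumed by analyte = 0.03517 − 0.01602 = 0.01915 mol
From the 1:2 ratio, n(Na2CO3) = 1/2 × 0.01915 = 9.573 × 10^-3 mol
mass of Na2CO3 = 9.573 × 10^-3 × 105.99 = 1.015 g
% Na2CO3 = 1.015 / 1.957 × 100 = 51.85 %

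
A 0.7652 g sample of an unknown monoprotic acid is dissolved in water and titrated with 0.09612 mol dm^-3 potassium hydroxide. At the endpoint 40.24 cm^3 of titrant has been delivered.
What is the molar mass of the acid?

197.8 g/mol

n(KOH) = 0.04024 L × 0.09612 mol/L = 3.868 × 10^-3 mol
n(HA) = 3.868 × 10^-3 mol (1:1 ratio)
M = m / n = 0.7652 g / 3.868 × 10^-3 mol = 197.8 g/mol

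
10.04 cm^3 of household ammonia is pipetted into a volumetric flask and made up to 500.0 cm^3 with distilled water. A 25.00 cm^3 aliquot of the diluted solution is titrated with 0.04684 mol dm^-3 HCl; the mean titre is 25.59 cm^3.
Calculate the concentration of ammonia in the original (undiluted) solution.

NH3 + HCl → NH4Cl
n(HCl) = 0.02559 × 0.04684 = 1.199 × 10^-3 mol
n(NH3) in the aliquot = 1.199 × 10^-3 mol (1:1 ratio)
[NH3]_dilute = 1.199 × 10^-3 / 0.02500 = 0.04795 mol/L
Dilution factor = 500.0 / 10.04 = 49.80
[NH3]_stock = 0.04795 × 49.80 = 2.388 mol/L

2.388 mol/L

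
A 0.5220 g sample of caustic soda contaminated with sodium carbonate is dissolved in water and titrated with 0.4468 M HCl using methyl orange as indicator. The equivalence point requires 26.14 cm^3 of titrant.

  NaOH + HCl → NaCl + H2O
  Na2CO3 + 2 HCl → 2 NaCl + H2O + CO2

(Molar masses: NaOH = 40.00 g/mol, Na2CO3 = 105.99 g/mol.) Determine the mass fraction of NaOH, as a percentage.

n(HCl) = 0.02614 × 0.4468 = 0.01168 mol
Let x = n(NaOH), y = n(Na2CO3).
Titrant: 1x + 2y = 0.01168;  mass: 40.00x + 105.99y = 0.5220
Solving, x = 7.460 × 10^-3 mol, y = 2.110 × 10^-3 mol
mass of NaOH = 7.460 × 10^-3 × 40.00 = 0.2984 g
% NaOH = 0.2984 / 0.5220 × 100 = 57.17 %

57.17 %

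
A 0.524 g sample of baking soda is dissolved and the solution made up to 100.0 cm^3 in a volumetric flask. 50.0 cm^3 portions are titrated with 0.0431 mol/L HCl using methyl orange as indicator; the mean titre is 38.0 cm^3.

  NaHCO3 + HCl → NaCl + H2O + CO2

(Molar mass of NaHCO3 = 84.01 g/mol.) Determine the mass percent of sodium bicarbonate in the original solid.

n(HCl) per titration = 0.0380 × 0.0431 = 1.64 × 10^-3 mol
n(NaHCO3) in each aliquot = 1.64 × 10^-3 mol (1:1 ratio)
n(NaHCO3) in the whole flask = 1.64 × 10^-3 × 100.0/50.0 = 3.28 × 10^-3 mol
mass of NaHCO3 = 3.28 × 10^-3 × 84.01 = 0.275 g
% NaHCO3 = 0.275 / 0.524 × 100 = 52.5 %

52.5 %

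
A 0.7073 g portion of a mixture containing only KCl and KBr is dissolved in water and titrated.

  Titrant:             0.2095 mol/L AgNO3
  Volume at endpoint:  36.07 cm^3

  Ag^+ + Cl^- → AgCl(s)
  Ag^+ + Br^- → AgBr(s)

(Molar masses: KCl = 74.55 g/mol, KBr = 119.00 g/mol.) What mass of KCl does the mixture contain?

n(AgNO3) = 0.03607 × 0.2095 = 7.557 × 10^-3 mol
Let x = n(KCl), y = n(KBr).
Titrant: 1x + 1y = 7.557 × 10^-3;  mass: 74.55x + 119.00y = 0.7073
Solving, x = 4.318 × 10^-3 mol, y = 3.238 × 10^-3 mol
mass of KCl = 4.318 × 10^-3 × 74.55 = 0.3219 g

0.3219 g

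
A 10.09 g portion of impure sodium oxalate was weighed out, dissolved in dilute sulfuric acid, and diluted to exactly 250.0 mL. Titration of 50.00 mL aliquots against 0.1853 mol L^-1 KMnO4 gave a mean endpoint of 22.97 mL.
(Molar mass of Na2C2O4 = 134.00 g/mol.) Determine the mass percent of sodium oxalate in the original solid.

2 MnO4^- + 5 C2O4^2- + 16 H^+ → 2 Mn^2+ + 10 CO2 + 8 H2O
n(KMnO4) per titration = 0.02297 × 0.1853 = 4.256 × 10^-3 mol
From the 5:2 ratio, n(Na2C2O4) in each aliquot = 5/2 × 4.256 × 10^-3 = 0.01064 mol
n(Na2C2O4) in the whole flask = 0.01064 × 250.0/50.00 = 0.05320 mol
mass of Na2C2O4 = 0.05320 × 134.00 = 7.129 g
% Na2C2O4 = 7.129 / 10.09 × 100 = 70.66 %

70.66 %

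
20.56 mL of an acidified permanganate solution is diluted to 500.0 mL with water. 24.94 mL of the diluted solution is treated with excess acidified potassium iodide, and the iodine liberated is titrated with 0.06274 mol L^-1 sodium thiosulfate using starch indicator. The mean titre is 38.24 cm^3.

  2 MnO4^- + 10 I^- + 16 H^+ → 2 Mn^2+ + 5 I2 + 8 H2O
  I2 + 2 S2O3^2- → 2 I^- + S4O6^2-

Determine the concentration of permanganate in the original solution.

n(S2O3^2-) = 0.03824 × 0.06274 = 2.399 × 10^-3 mol
n(I2) = n(S2O3^2-)/2 = 1.200 × 10^-3 mol
From the 2:5 ratio, n(MnO4^-) in the aliquot = 2/5 × 1.200 × 10^-3 = 4.798 × 10^-4 mol
[MnO4^-]_dilute = 4.798 × 10^-4 / 0.02494 = 0.01924 mol/L
[MnO4^-]_original = 0.01924 × 500.0/20.56 = 0.4679 mol/L

0.4679 mol/L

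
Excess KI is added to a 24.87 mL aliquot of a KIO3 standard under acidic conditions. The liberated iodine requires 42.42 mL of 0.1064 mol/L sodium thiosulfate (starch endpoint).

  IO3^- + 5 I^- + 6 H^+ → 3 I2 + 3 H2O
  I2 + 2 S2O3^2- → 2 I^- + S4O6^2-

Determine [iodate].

0.03025 mol/L

n(S2O3^2-) = 0.04242 × 0.1064 = 4.513 × 10^-3 mol
n(I2) = n(S2O3^2-)/2 = 2.257 × 10^-3 mol
From the 1:3 ratio, n(IO3^-) in the aliquot = 1/3 × 2.257 × 10^-3 = 7.522 × 10^-4 mol
[IO3^-] = 7.522 × 10^-4 / 0.02487 = 0.03025 mol/L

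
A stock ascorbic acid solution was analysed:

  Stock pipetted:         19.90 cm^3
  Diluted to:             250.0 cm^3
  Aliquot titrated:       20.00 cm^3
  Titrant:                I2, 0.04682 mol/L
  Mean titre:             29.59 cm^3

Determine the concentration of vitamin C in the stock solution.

0.8702 mol/L

C6H8O6 + I2 → C6H6O6 + 2 HI
n(I2) = 0.02959 × 0.04682 = 1.385 × 10^-3 mol
n(C6H8O6) in the aliquot = 1.385 × 10^-3 mol (1:1 ratio)
[C6H8O6]_dilute = 1.385 × 10^-3 / 0.02000 = 0.06927 mol/L
Dilution factor = 250.0 / 19.90 = 12.56
[C6H8O6]_stock = 0.06927 × 12.56 = 0.8702 mol/L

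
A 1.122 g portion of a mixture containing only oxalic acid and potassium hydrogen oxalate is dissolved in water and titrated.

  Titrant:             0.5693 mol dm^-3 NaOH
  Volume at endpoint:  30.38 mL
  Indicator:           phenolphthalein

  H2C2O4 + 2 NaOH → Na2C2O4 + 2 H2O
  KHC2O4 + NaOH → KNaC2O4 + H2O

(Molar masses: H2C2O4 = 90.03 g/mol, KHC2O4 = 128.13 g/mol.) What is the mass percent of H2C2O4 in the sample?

52.81 %

n(NaOH) = 0.03038 × 0.5693 = 0.01730 mol
Let x = n(H2C2O4), y = n(KHC2O4).
Titrant: 2x + 1y = 0.01730;  mass: 90.03x + 128.13y = 1.122
Solving, x = 6.582 × 10^-3 mol, y = 4.132 × 10^-3 mol
mass of H2C2O4 = 6.582 × 10^-3 × 90.03 = 0.5925 g
% H2C2O4 = 0.5925 / 1.122 × 100 = 52.81 %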